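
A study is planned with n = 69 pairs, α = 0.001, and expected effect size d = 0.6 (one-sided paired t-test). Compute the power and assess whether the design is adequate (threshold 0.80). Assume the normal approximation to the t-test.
Power ≈ 0.97; the study is adequately powered (power ≥ 0.80)

Power calculation (paired t-test, normal approximation):
z_β = d · √n - z_α
z_β = 0.6 · √69 - 3.090
z_β = 0.6 · 8.307 - 3.090
z_β = 1.894

Power = Φ(z_β) = Φ(1.894) ≈ 0.971

Effect size d = 0.6 is medium by Cohen's convention (0.2/0.5/0.8).

Threshold: power ≥ 0.80 is conventionally adequate.
Power ≈ 0.97 → the study is adequately powered (power ≥ 0.80).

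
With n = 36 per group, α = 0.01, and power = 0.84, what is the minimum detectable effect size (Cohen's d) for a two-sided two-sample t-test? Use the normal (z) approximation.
d ≈ 0.84

Minimum detectable effect (two-sample t-test, normal approximation):
d = (z_{α/2} + z_β) / √(n/2)
d = (2.576 + 0.994) / √(36/2)
d = 3.570 / 4.243
d ≈ 0.84

By Cohen's convention (0.2 small / 0.5 medium / 0.8 large): large effect.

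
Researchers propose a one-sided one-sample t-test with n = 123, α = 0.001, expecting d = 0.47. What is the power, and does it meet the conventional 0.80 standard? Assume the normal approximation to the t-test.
Power ≈ 0.98; the study is adequately powered (power ≥ 0.80)

Power calculation (one-sample t-test, normal approximation):
z_β = d · √n - z_α
z_β = 0.47 · √123 - 3.090
z_β = 0.47 · 11.091 - 3.090
z_β = 2.122

Power = Φ(z_β) = Φ(2.122) ≈ 0.983

Effect size d = 0.47 is small by Cohen's convention (0.2/0.5/0.8).

Threshold: power ≥ 0.80 is conventionally adequate.
Power ≈ 0.98 → the study is adequately powered (power ≥ 0.80).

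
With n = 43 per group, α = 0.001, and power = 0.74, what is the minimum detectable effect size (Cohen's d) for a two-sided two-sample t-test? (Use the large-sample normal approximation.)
d ≈ 0.85

Minimum detectable effect (two-sample t-test, normal approximation):
d = (z_{α/2} + z_β) / √(n/2)
d = (3.291 + 0.643) / √(43/2)
d = 3.934 / 4.637
d ≈ 0.85

By Cohen's convention (0.2 small / 0.5 medium / 0.8 large): large effect.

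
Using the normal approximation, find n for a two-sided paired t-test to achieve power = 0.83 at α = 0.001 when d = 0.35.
n = 148 pairs

Sample size formula (paired t-test, normal approximation):
n = ((z_{α/2} + z_β) / d)²

z_{α/2} = 3.291 (for α = 0.001, two-sided)
z_β = 0.954 (for power = 0.83)
d = 0.35

n = ((3.291 + 0.954) / 0.35)²
n = (12.129)²
n ≈ 147.11
Round up to the next whole number: n = 148 pairs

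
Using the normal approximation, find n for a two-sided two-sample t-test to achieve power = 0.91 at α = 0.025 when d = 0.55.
n = 85 per group

Sample size formula (two-sample t-test, normal approximation):
n = 2 · ((z_{α/2} + z_β) / d)²

z_{α/2} = 2.241 (for α = 0.025, two-sided)
z_β = 1.341 (for power = 0.91)
d = 0.55

n = 2 · ((2.241 + 1.341) / 0.55)²
n = 2 · (6.513)²
n ≈ 84.84
Round up to the next whole number: n = 85 per group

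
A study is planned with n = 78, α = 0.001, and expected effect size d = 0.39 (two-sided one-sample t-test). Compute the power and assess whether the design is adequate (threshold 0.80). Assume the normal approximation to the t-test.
Power ≈ 0.56; the study is underpowered (power < 0.80)

Power calculation (one-sample t-test, normal approximation):
z_β = d · √n - z_{α/2}
z_β = 0.39 · √78 - 3.291
z_β = 0.39 · 8.832 - 3.291
z_β = 0.154

Power = Φ(z_β) = Φ(0.154) ≈ 0.561

Effect size d = 0.39 is small by Cohen's convention (0.2/0.5/0.8).

Threshold: power ≥ 0.80 is conventionally adequate.
Power ≈ 0.56 → the study is underpowered (power < 0.80).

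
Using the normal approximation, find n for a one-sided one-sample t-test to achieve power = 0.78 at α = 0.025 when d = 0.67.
n = 17

Sample size formula (one-sample t-test, normal approximation):
n = ((z_α + z_β) / d)²

z_α = 1.960 (for α = 0.025, one-sided)
z_β = 0.772 (for power = 0.78)
d = 0.67

n = ((1.960 + 0.772) / 0.67)²
n = (4.078)²
n ≈ 16.63
Round up to the next whole number: n = 17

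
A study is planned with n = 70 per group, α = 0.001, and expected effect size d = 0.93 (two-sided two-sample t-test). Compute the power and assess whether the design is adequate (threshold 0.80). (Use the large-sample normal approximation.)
Power ≈ 0.99; the study is adequately powered (power ≥ 0.80)

Power calculation (two-sample t-test, normal approximation):
z_β = d · √(n/2) - z_{α/2}
z_β = 0.93 · √(70/2) - 3.291
z_β = 0.93 · 5.916 - 3.291
z_β = 2.211

Power = Φ(z_β) = Φ(2.211) ≈ 0.986

Effect size d = 0.93 is large by Cohen's convention (0.2/0.5/0.8).

Threshold: power ≥ 0.80 is conventionally adequate.
Power ≈ 0.99 → the study is adequately powered (power ≥ 0.80).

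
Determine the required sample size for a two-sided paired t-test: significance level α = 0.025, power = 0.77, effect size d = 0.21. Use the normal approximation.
n = 202 pairs

Sample size formula (paired t-test, normal approximation):
n = ((z_{α/2} + z_β) / d)²

z_{α/2} = 2.241 (for α = 0.025, two-sided)
z_β = 0.739 (for power = 0.77)
d = 0.21

n = ((2.241 + 0.739) / 0.21)²
n = (14.190)²
n ≈ 201.36
Round up to the next whole number: n = 202 pairs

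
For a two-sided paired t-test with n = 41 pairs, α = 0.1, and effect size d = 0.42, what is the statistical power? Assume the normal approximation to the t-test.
Power ≈ 0.85

Power calculation (paired t-test, normal approximation):
z_β = d · √n - z_{α/2}
z_β = 0.42 · √41 - 1.645
z_β = 0.42 · 6.403 - 1.645
z_β = 1.044

Power = Φ(z_β) = Φ(1.044) ≈ 0.852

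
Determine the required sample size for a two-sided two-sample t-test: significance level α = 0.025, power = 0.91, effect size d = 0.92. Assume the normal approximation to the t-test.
n = 31 per group

Sample size formula (two-sample t-test, normal approximation):
n = 2 · ((z_{α/2} + z_β) / d)²

z_{α/2} = 2.241 (for α = 0.025, two-sided)
z_β = 1.341 (for power = 0.91)
d = 0.92

n = 2 · ((2.241 + 1.341) / 0.92)²
n = 2 · (3.893)²
n ≈ 30.31
Round up to the next whole number: n = 31 per group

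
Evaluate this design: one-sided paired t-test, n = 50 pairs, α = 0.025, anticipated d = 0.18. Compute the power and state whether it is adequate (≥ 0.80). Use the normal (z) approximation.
Power ≈ 0.25; the study is underpowered (power < 0.80)

Power calculation (paired t-test, normal approximation):
z_β = d · √n - z_α
z_β = 0.18 · √50 - 1.960
z_β = 0.18 · 7.071 - 1.960
z_β = -0.687

Power = Φ(z_β) = Φ(-0.687) ≈ 0.246

Effect size d = 0.18 is very small by Cohen's convention (0.2/0.5/0.8).

Threshold: power ≥ 0.80 is conventionally adequate.
Power ≈ 0.25 → the study is underpowered (power < 0.80).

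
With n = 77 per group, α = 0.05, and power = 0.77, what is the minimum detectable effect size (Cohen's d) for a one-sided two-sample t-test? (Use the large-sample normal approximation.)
d ≈ 0.38

Minimum detectable effect (two-sample t-test, normal approximation):
d = (z_α + z_β) / √(n/2)
d = (1.645 + 0.739) / √(77/2)
d = 2.384 / 6.205
d ≈ 0.38

By Cohen's convention (0.2 small / 0.5 medium / 0.8 large): small effect.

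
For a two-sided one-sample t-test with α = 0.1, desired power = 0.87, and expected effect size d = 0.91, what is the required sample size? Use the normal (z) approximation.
n = 10

Sample size formula (one-sample t-test, normal approximation):
n = ((z_{α/2} + z_β) / d)²

z_{α/2} = 1.645 (for α = 0.1, two-sided)
z_β = 1.126 (for power = 0.87)
d = 0.91

n = ((1.645 + 1.126) / 0.91)²
n = (3.045)²
n ≈ 9.27
Round up to the next whole number: n = 10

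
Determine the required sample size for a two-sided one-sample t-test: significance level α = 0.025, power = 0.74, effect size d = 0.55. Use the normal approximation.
n = 28

Sample size formula (one-sample t-test, normal approximation):
n = ((z_{α/2} + z_β) / d)²

z_{α/2} = 2.241 (for α = 0.025, two-sided)
z_β = 0.643 (for power = 0.74)
d = 0.55

n = ((2.241 + 0.643) / 0.55)²
n = (5.244)²
n ≈ 27.50
Round up to the next whole number: n = 28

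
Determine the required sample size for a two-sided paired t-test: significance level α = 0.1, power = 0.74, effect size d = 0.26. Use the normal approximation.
n = 78 pairs

Sample size formula (paired t-test, normal approximation):
n = ((z_{α/2} + z_β) / d)²

z_{α/2} = 1.645 (for α = 0.1, two-sided)
z_β = 0.643 (for power = 0.74)
d = 0.26

n = ((1.645 + 0.643) / 0.26)²
n = (8.800)²
n ≈ 77.44
Round up to the next whole number: n = 78 pairs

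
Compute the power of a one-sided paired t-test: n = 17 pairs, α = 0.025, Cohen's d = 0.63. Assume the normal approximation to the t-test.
Power ≈ 0.74

Power calculation (paired t-test, normal approximation):
z_β = d · √n - z_α
z_β = 0.63 · √17 - 1.960
z_β = 0.63 · 4.123 - 1.960
z_β = 0.638

Power = Φ(z_β) = Φ(0.638) ≈ 0.738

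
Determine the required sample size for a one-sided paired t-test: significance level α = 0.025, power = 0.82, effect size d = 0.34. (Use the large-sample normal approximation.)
n = 72 pairs

Sample size formula (paired t-test, normal approximation):
n = ((z_α + z_β) / d)²

z_α = 1.960 (for α = 0.025, one-sided)
z_β = 0.915 (for power = 0.82)
d = 0.34

n = ((1.960 + 0.915) / 0.34)²
n = (8.456)²
n ≈ 71.50
Round up to the next whole number: n = 72 pairs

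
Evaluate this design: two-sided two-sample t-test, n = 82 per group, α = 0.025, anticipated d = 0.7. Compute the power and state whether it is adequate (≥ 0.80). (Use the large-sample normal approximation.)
Power ≈ 0.99; the study is adequately powered (power ≥ 0.80)

Power calculation (two-sample t-test, normal approximation):
z_β = d · √(n/2) - z_{α/2}
z_β = 0.7 · √(82/2) - 2.241
z_β = 0.7 · 6.403 - 2.241
z_β = 2.241

Power = Φ(z_β) = Φ(2.241) ≈ 0.987

Effect size d = 0.7 is medium by Cohen's convention (0.2/0.5/0.8).

Threshold: power ≥ 0.80 is conventionally adequate.
Power ≈ 0.99 → the study is adequately powered (power ≥ 0.80).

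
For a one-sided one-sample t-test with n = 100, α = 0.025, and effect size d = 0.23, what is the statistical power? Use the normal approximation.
Power ≈ 0.63

Power calculation (one-sample t-test, normal approximation):
z_β = d · √n - z_α
z_β = 0.23 · √100 - 1.960
z_β = 0.23 · 10.000 - 1.960
z_β = 0.340

Power = Φ(z_β) = Φ(0.340) ≈ 0.633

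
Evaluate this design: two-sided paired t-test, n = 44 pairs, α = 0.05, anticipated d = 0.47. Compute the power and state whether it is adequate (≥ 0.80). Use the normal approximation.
Power ≈ 0.88; the study is adequately powered (power ≥ 0.80)

Power calculation (paired t-test, normal approximation):
z_β = d · √n - z_{α/2}
z_β = 0.47 · √44 - 1.960
z_β = 0.47 · 6.633 - 1.960
z_β = 1.158

Power = Φ(z_β) = Φ(1.158) ≈ 0.876

Effect size d = 0.47 is small by Cohen's convention (0.2/0.5/0.8).

Threshold: power ≥ 0.80 is conventionally adequate.
Power ≈ 0.88 → the study is adequately powered (power ≥ 0.80).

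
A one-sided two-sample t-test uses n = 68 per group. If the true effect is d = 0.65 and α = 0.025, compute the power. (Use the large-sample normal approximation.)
Power ≈ 0.97

Power calculation (two-sample t-test, normal approximation):
z_β = d · √(n/2) - z_α
z_β = 0.65 · √(68/2) - 1.960
z_β = 0.65 · 5.831 - 1.960
z_β = 1.830

Power = Φ(z_β) = Φ(1.830) ≈ 0.966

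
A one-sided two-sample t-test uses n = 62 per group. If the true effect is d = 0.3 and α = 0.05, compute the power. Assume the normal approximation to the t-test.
Power ≈ 0.51

Power calculation (two-sample t-test, normal approximation):
z_β = d · √(n/2) - z_α
z_β = 0.3 · √(62/2) - 1.645
z_β = 0.3 · 5.568 - 1.645
z_β = 0.025

Power = Φ(z_β) = Φ(0.025) ≈ 0.510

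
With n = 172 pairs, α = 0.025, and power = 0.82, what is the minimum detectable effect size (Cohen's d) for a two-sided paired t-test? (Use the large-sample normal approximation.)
d ≈ 0.24

Minimum detectable effect (paired t-test, normal approximation):
d = (z_{α/2} + z_β) / √n
d = (2.241 + 0.915) / √172
d = 3.157 / 13.115
d ≈ 0.24

By Cohen's convention (0.2 small / 0.5 medium / 0.8 large): small effect.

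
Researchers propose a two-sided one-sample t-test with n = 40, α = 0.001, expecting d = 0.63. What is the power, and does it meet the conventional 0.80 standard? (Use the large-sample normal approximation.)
Power ≈ 0.76; the study is underpowered (power < 0.80)

Power calculation (one-sample t-test, normal approximation):
z_β = d · √n - z_{α/2}
z_β = 0.63 · √40 - 3.291
z_β = 0.63 · 6.325 - 3.291
z_β = 0.694

Power = Φ(z_β) = Φ(0.694) ≈ 0.756

Effect size d = 0.63 is medium by Cohen's convention (0.2/0.5/0.8).

Threshold: power ≥ 0.80 is conventionally adequate.
Power ≈ 0.76 → the study is underpowered (power < 0.80).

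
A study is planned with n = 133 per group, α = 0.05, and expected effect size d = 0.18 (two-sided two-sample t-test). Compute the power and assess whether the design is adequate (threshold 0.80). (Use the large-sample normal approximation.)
Power ≈ 0.31; the study is underpowered (power < 0.80)

Power calculation (two-sample t-test, normal approximation):
z_β = d · √(n/2) - z_{α/2}
z_β = 0.18 · √(133/2) - 1.960
z_β = 0.18 · 8.155 - 1.960
z_β = -0.492

Power = Φ(z_β) = Φ(-0.492) ≈ 0.311

Effect size d = 0.18 is very small by Cohen's convention (0.2/0.5/0.8).

Threshold: power ≥ 0.80 is conventionally adequate.
Power ≈ 0.31 → the study is underpowered (power < 0.80).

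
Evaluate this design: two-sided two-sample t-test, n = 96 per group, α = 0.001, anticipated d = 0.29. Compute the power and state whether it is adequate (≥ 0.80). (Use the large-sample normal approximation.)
Power ≈ 0.10; the study is underpowered (power < 0.80)

Power calculation (two-sample t-test, normal approximation):
z_β = d · √(n/2) - z_{α/2}
z_β = 0.29 · √(96/2) - 3.291
z_β = 0.29 · 6.928 - 3.291
z_β = -1.281

Power = Φ(z_β) = Φ(-1.281) ≈ 0.100

Effect size d = 0.29 is small by Cohen's convention (0.2/0.5/0.8).

Threshold: power ≥ 0.80 is conventionally adequate.
Power ≈ 0.10 → the study is underpowered (power < 0.80).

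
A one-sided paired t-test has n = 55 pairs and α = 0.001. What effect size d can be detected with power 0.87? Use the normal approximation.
d ≈ 0.57

Minimum detectable effect (paired t-test, normal approximation):
d = (z_α + z_β) / √n
d = (3.090 + 1.126) / √55
d = 4.217 / 7.416
d ≈ 0.57

By Cohen's convention (0.2 small / 0.5 medium / 0.8 large): medium effect.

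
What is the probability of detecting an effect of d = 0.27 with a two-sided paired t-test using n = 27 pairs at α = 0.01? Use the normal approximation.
Power ≈ 0.12

Power calculation (paired t-test, normal approximation):
z_β = d · √n - z_{α/2}
z_β = 0.27 · √27 - 2.576
z_β = 0.27 · 5.196 - 2.576
z_β = -1.173

Power = Φ(z_β) = Φ(-1.173) ≈ 0.120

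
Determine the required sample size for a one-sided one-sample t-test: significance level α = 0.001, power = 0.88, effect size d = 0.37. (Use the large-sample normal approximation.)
n = 133

Sample size formula (one-sample t-test, normal approximation):
n = ((z_α + z_β) / d)²

z_α = 3.090 (for α = 0.001, one-sided)
z_β = 1.175 (for power = 0.88)
d = 0.37

n = ((3.090 + 1.175) / 0.37)²
n = (11.527)²
n ≈ 132.87
Round up to the next whole number: n = 133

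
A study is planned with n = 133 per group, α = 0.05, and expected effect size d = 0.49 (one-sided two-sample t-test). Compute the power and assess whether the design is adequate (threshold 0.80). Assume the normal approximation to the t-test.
Power ≈ 0.99; the study is adequately powered (power ≥ 0.80)

Power calculation (two-sample t-test, normal approximation):
z_β = d · √(n/2) - z_α
z_β = 0.49 · √(133/2) - 1.645
z_β = 0.49 · 8.155 - 1.645
z_β = 2.351

Power = Φ(z_β) = Φ(2.351) ≈ 0.991

Effect size d = 0.49 is small by Cohen's convention (0.2/0.5/0.8).

Threshold: power ≥ 0.80 is conventionally adequate.
Power ≈ 0.99 → the study is adequately powered (power ≥ 0.80).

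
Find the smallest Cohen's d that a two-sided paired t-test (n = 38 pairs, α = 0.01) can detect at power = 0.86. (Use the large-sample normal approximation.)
d ≈ 0.59

Minimum detectable effect (paired t-test, normal approximation):
d = (z_{α/2} + z_β) / √n
d = (2.576 + 1.080) / √38
d = 3.656 / 6.164
d ≈ 0.59

By Cohen's convention (0.2 small / 0.5 medium / 0.8 large): medium effect.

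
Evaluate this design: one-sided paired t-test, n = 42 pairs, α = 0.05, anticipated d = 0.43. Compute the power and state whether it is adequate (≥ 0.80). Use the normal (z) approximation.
Power ≈ 0.87; the study is adequately powered (power ≥ 0.80)

Power calculation (paired t-test, normal approximation):
z_β = d · √n - z_α
z_β = 0.43 · √42 - 1.645
z_β = 0.43 · 6.481 - 1.645
z_β = 1.142

Power = Φ(z_β) = Φ(1.142) ≈ 0.873

Effect size d = 0.43 is small by Cohen's convention (0.2/0.5/0.8).

Threshold: power ≥ 0.80 is conventionally adequate.
Power ≈ 0.87 → the study is adequately powered (power ≥ 0.80).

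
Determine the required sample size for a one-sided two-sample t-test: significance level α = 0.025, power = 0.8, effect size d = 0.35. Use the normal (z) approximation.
n = 129 per group

Sample size formula (two-sample t-test, normal approximation):
n = 2 · ((z_α + z_β) / d)²

z_α = 1.960 (for α = 0.025, one-sided)
z_β = 0.842 (for power = 0.8)
d = 0.35

n = 2 · ((1.960 + 0.842) / 0.35)²
n = 2 · (8.006)²
n ≈ 128.19
Round up to the next whole number: n = 129 per group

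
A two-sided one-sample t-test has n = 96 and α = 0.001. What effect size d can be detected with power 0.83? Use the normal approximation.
d ≈ 0.43

Minimum detectable effect (one-sample t-test, normal approximation):
d = (z_{α/2} + z_β) / √n
d = (3.291 + 0.954) / √96
d = 4.245 / 9.798
d ≈ 0.43

By Cohen's convention (0.2 small / 0.5 medium / 0.8 large): small effect.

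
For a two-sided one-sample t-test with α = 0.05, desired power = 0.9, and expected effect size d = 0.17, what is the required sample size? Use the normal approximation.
n = 364

Sample size formula (one-sample t-test, normal approximation):
n = ((z_{α/2} + z_β) / d)²

z_{α/2} = 1.960 (for α = 0.05, two-sided)
z_β = 1.282 (for power = 0.9)
d = 0.17

n = ((1.960 + 1.282) / 0.17)²
n = (19.071)²
n ≈ 363.70
Round up to the next whole number: n = 364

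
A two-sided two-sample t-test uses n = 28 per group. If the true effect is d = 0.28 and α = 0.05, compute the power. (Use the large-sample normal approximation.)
Power ≈ 0.18

Power calculation (two-sample t-test, normal approximation):
z_β = d · √(n/2) - z_{α/2}
z_β = 0.28 · √(28/2) - 1.960
z_β = 0.28 · 3.742 - 1.960
z_β = -0.912

Power = Φ(z_β) = Φ(-0.912) ≈ 0.181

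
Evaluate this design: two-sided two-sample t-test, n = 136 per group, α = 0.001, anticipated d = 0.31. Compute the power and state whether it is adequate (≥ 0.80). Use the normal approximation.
Power ≈ 0.23; the study is underpowered (power < 0.80)

Power calculation (two-sample t-test, normal approximation):
z_β = d · √(n/2) - z_{α/2}
z_β = 0.31 · √(136/2) - 3.291
z_β = 0.31 · 8.246 - 3.291
z_β = -0.734

Power = Φ(z_β) = Φ(-0.734) ≈ 0.231

Effect size d = 0.31 is small by Cohen's convention (0.2/0.5/0.8).

Threshold: power ≥ 0.80 is conventionally adequate.
Power ≈ 0.23 → the study is underpowered (power < 0.80).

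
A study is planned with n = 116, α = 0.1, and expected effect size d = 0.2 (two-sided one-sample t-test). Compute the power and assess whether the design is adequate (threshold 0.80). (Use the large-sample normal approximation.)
Power ≈ 0.69; the study is underpowered (power < 0.80)

Power calculation (one-sample t-test, normal approximation):
z_β = d · √n - z_{α/2}
z_β = 0.2 · √116 - 1.645
z_β = 0.2 · 10.770 - 1.645
z_β = 0.509

Power = Φ(z_β) = Φ(0.509) ≈ 0.695

Effect size d = 0.2 is small by Cohen's convention (0.2/0.5/0.8).

Threshold: power ≥ 0.80 is conventionally adequate.
Power ≈ 0.69 → the study is underpowered (power < 0.80).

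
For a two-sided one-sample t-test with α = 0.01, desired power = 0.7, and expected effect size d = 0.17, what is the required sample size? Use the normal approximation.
n = 333

Sample size formula (one-sample t-test, normal approximation):
n = ((z_{α/2} + z_β) / d)²

z_{α/2} = 2.576 (for α = 0.01, two-sided)
z_β = 0.524 (for power = 0.7)
d = 0.17

n = ((2.576 + 0.524) / 0.17)²
n = (18.235)²
n ≈ 332.52
Round up to the next whole number: n = 333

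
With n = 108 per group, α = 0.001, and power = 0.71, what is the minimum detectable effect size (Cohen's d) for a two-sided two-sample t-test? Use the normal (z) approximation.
d ≈ 0.52

Minimum detectable effect (two-sample t-test, normal approximation):
d = (z_{α/2} + z_β) / √(n/2)
d = (3.291 + 0.553) / √(108/2)
d = 3.844 / 7.348
d ≈ 0.52

By Cohen's convention (0.2 small / 0.5 medium / 0.8 large): medium effect.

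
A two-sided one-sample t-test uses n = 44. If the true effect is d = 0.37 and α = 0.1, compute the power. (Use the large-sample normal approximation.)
Power ≈ 0.79

Power calculation (one-sample t-test, normal approximation):
z_β = d · √n - z_{α/2}
z_β = 0.37 · √44 - 1.645
z_β = 0.37 · 6.633 - 1.645
z_β = 0.809

Power = Φ(z_β) = Φ(0.809) ≈ 0.791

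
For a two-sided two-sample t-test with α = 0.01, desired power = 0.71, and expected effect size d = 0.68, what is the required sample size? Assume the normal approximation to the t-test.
n = 43 per group

Sample size formula (two-sample t-test, normal approximation):
n = 2 · ((z_{α/2} + z_β) / d)²

z_{α/2} = 2.576 (for α = 0.01, two-sided)
z_β = 0.553 (for power = 0.71)
d = 0.68

n = 2 · ((2.576 + 0.553) / 0.68)²
n = 2 · (4.601)²
n ≈ 42.34
Round up to the next whole number: n = 43 per group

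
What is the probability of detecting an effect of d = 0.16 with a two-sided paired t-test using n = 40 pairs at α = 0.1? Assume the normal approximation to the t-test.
Power ≈ 0.26

Power calculation (paired t-test, normal approximation):
z_β = d · √n - z_{α/2}
z_β = 0.16 · √40 - 1.645
z_β = 0.16 · 6.325 - 1.645
z_β = -0.633

Power = Φ(z_β) = Φ(-0.633) ≈ 0.263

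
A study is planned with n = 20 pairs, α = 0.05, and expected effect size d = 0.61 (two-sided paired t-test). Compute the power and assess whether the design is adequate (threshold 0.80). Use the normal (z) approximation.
Power ≈ 0.78; the study is underpowered (power < 0.80)

Power calculation (paired t-test, normal approximation):
z_β = d · √n - z_{α/2}
z_β = 0.61 · √20 - 1.960
z_β = 0.61 · 4.472 - 1.960
z_β = 0.768

Power = Φ(z_β) = Φ(0.768) ≈ 0.779

Effect size d = 0.61 is medium by Cohen's convention (0.2/0.5/0.8).

Threshold: power ≥ 0.80 is conventionally adequate.
Power ≈ 0.78 → the study is underpowered (power < 0.80).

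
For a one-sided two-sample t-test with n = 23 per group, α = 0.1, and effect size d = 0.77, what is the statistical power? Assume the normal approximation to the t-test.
Power ≈ 0.91

Power calculation (two-sample t-test, normal approximation):
z_β = d · √(n/2) - z_α
z_β = 0.77 · √(23/2) - 1.282
z_β = 0.77 · 3.391 - 1.282
z_β = 1.330

Power = Φ(z_β) = Φ(1.330) ≈ 0.908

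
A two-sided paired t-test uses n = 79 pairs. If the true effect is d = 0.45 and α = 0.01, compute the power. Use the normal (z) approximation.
Power ≈ 0.92

Power calculation (paired t-test, normal approximation):
z_β = d · √n - z_{α/2}
z_β = 0.45 · √79 - 2.576
z_β = 0.45 · 8.888 - 2.576
z_β = 1.424

Power = Φ(z_β) = Φ(1.424) ≈ 0.923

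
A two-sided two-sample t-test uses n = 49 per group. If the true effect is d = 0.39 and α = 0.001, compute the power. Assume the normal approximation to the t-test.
Power ≈ 0.09

Power calculation (two-sample t-test, normal approximation):
z_β = d · √(n/2) - z_{α/2}
z_β = 0.39 · √(49/2) - 3.291
z_β = 0.39 · 4.950 - 3.291
z_β = -1.360

Power = Φ(z_β) = Φ(-1.360) ≈ 0.087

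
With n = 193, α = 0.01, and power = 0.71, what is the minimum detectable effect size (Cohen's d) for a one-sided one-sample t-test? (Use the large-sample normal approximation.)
d ≈ 0.21

Minimum detectable effect (one-sample t-test, normal approximation):
d = (z_α + z_β) / √n
d = (2.326 + 0.553) / √193
d = 2.880 / 13.892
d ≈ 0.21

By Cohen's convention (0.2 small / 0.5 medium / 0.8 large): small effect.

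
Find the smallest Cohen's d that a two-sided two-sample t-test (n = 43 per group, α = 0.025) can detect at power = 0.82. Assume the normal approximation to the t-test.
d ≈ 0.68

Minimum detectable effect (two-sample t-test, normal approximation):
d = (z_{α/2} + z_β) / √(n/2)
d = (2.241 + 0.915) / √(43/2)
d = 3.157 / 4.637
d ≈ 0.68

By Cohen's convention (0.2 small / 0.5 medium / 0.8 large): medium effect.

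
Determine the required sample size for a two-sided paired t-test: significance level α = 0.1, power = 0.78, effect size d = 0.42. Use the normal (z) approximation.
n = 34 pairs

Sample size formula (paired t-test, normal approximation):
n = ((z_{α/2} + z_β) / d)²

z_{α/2} = 1.645 (for α = 0.1, two-sided)
z_β = 0.772 (for power = 0.78)
d = 0.42

n = ((1.645 + 0.772) / 0.42)²
n = (5.755)²
n ≈ 33.12
Round up to the next whole number: n = 34 pairs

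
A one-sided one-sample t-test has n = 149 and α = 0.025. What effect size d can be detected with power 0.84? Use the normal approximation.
d ≈ 0.24

Minimum detectable effect (one-sample t-test, normal approximation):
d = (z_α + z_β) / √n
d = (1.960 + 0.994) / √149
d = 2.954 / 12.207
d ≈ 0.24

By Cohen's convention (0.2 small / 0.5 medium / 0.8 large): small effect.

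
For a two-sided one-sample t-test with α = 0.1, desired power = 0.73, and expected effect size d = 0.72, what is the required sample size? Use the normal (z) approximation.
n = 10

Sample size formula (one-sample t-test, normal approximation):
n = ((z_{α/2} + z_β) / d)²

z_{α/2} = 1.645 (for α = 0.1, two-sided)
z_β = 0.613 (for power = 0.73)
d = 0.72

n = ((1.645 + 0.613) / 0.72)²
n = (3.136)²
n ≈ 9.83
Round up to the next whole number: n = 10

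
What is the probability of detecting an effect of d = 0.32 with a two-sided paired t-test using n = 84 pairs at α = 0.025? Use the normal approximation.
Power ≈ 0.76

Power calculation (paired t-test, normal approximation):
z_β = d · √n - z_{α/2}
z_β = 0.32 · √84 - 2.241
z_β = 0.32 · 9.165 - 2.241
z_β = 0.691

Power = Φ(z_β) = Φ(0.691) ≈ 0.755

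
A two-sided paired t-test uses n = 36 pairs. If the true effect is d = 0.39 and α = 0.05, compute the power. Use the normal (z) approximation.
Power ≈ 0.65

Power calculation (paired t-test, normal approximation):
z_β = d · √n - z_{α/2}
z_β = 0.39 · √36 - 1.960
z_β = 0.39 · 6.000 - 1.960
z_β = 0.380

Power = Φ(z_β) = Φ(0.380) ≈ 0.648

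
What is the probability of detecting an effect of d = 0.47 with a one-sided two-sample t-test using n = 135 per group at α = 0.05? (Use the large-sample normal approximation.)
Power ≈ 0.99

Power calculation (two-sample t-test, normal approximation):
z_β = d · √(n/2) - z_α
z_β = 0.47 · √(135/2) - 1.645
z_β = 0.47 · 8.216 - 1.645
z_β = 2.217

Power = Φ(z_β) = Φ(2.217) ≈ 0.987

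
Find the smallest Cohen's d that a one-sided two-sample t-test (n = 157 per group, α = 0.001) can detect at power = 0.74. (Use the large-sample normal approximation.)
d ≈ 0.42

Minimum detectable effect (two-sample t-test, normal approximation):
d = (z_α + z_β) / √(n/2)
d = (3.090 + 0.643) / √(157/2)
d = 3.734 / 8.860
d ≈ 0.42

By Cohen's convention (0.2 small / 0.5 medium / 0.8 large): small effect.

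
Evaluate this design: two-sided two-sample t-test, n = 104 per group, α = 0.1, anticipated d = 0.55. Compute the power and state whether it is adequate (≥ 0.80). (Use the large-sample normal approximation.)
Power ≈ 0.99; the study is adequately powered (power ≥ 0.80)

Power calculation (two-sample t-test, normal approximation):
z_β = d · √(n/2) - z_{α/2}
z_β = 0.55 · √(104/2) - 1.645
z_β = 0.55 · 7.211 - 1.645
z_β = 2.321

Power = Φ(z_β) = Φ(2.321) ≈ 0.990

Effect size d = 0.55 is medium by Cohen's convention (0.2/0.5/0.8).

Threshold: power ≥ 0.80 is conventionally adequate.
Power ≈ 0.99 → the study is adequately powered (power ≥ 0.80).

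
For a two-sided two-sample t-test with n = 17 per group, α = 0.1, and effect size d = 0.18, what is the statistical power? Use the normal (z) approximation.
Power ≈ 0.13

Power calculation (two-sample t-test, normal approximation):
z_β = d · √(n/2) - z_{α/2}
z_β = 0.18 · √(17/2) - 1.645
z_β = 0.18 · 2.915 - 1.645
z_β = -1.120

Power = Φ(z_β) = Φ(-1.120) ≈ 0.131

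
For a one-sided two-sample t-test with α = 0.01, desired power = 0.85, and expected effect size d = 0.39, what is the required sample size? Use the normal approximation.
n = 149 per group

Sample size formula (two-sample t-test, normal approximation):
n = 2 · ((z_α + z_β) / d)²

z_α = 2.326 (for α = 0.01, one-sided)
z_β = 1.036 (for power = 0.85)
d = 0.39

n = 2 · ((2.326 + 1.036) / 0.39)²
n = 2 · (8.621)²
n ≈ 148.64
Round up to the next whole number: n = 149 per group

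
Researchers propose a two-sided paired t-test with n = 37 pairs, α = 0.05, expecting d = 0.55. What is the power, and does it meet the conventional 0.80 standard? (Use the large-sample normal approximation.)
Power ≈ 0.92; the study is adequately powered (power ≥ 0.80)

Power calculation (paired t-test, normal approximation):
z_β = d · √n - z_{α/2}
z_β = 0.55 · √37 - 1.960
z_β = 0.55 · 6.083 - 1.960
z_β = 1.386

Power = Φ(z_β) = Φ(1.386) ≈ 0.917

Effect size d = 0.55 is medium by Cohen's convention (0.2/0.5/0.8).

Threshold: power ≥ 0.80 is conventionally adequate.
Power ≈ 0.92 → the study is adequately powered (power ≥ 0.80).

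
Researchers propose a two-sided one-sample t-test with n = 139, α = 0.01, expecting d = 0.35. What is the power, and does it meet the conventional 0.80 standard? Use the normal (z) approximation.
Power ≈ 0.94; the study is adequately powered (power ≥ 0.80)

Power calculation (one-sample t-test, normal approximation):
z_β = d · √n - z_{α/2}
z_β = 0.35 · √139 - 2.576
z_β = 0.35 · 11.790 - 2.576
z_β = 1.551

Power = Φ(z_β) = Φ(1.551) ≈ 0.940

Effect size d = 0.35 is small by Cohen's convention (0.2/0.5/0.8).

Threshold: power ≥ 0.80 is conventionally adequate.
Power ≈ 0.94 → the study is adequately powered (power ≥ 0.80).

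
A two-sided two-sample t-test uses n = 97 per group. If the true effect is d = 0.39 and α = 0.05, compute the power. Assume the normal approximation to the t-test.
Power ≈ 0.78

Power calculation (two-sample t-test, normal approximation):
z_β = d · √(n/2) - z_{α/2}
z_β = 0.39 · √(97/2) - 1.960
z_β = 0.39 · 6.964 - 1.960
z_β = 0.756

Power = Φ(z_β) = Φ(0.756) ≈ 0.775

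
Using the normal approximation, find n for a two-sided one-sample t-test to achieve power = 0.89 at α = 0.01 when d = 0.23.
n = 274

Sample size formula (one-sample t-test, normal approximation):
n = ((z_{α/2} + z_β) / d)²

z_{α/2} = 2.576 (for α = 0.01, two-sided)
z_β = 1.227 (for power = 0.89)
d = 0.23

n = ((2.576 + 1.227) / 0.23)²
n = (16.535)²
n ≈ 273.41
Round up to the next whole number: n = 274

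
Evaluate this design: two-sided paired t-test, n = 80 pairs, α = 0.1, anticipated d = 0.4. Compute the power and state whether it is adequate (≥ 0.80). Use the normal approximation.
Power ≈ 0.97; the study is adequately powered (power ≥ 0.80)

Power calculation (paired t-test, normal approximation):
z_β = d · √n - z_{α/2}
z_β = 0.4 · √80 - 1.645
z_β = 0.4 · 8.944 - 1.645
z_β = 1.933

Power = Φ(z_β) = Φ(1.933) ≈ 0.973

Effect size d = 0.4 is small by Cohen's convention (0.2/0.5/0.8).

Threshold: power ≥ 0.80 is conventionally adequate.
Power ≈ 0.97 → the study is adequately powered (power ≥ 0.80).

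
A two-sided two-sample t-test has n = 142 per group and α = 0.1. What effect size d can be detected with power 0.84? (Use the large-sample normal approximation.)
d ≈ 0.31

Minimum detectable effect (two-sample t-test, normal approximation):
d = (z_{α/2} + z_β) / √(n/2)
d = (1.645 + 0.994) / √(142/2)
d = 2.639 / 8.426
d ≈ 0.31

By Cohen's convention (0.2 small / 0.5 medium / 0.8 large): small effect.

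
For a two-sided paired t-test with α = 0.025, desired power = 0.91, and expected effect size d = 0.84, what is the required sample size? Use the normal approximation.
n = 19 pairs

Sample size formula (paired t-test, normal approximation):
n = ((z_{α/2} + z_β) / d)²

z_{α/2} = 2.241 (for α = 0.025, two-sided)
z_β = 1.341 (for power = 0.91)
d = 0.84

n = ((2.241 + 1.341) / 0.84)²
n = (4.264)²
n ≈ 18.18
Round up to the next whole number: n = 19 pairs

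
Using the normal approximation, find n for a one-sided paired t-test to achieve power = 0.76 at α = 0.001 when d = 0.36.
n = 112 pairs

Sample size formula (paired t-test, normal approximation):
n = ((z_α + z_β) / d)²

z_α = 3.090 (for α = 0.001, one-sided)
z_β = 0.706 (for power = 0.76)
d = 0.36

n = ((3.090 + 0.706) / 0.36)²
n = (10.544)²
n ≈ 111.18
Round up to the next whole number: n = 112 pairs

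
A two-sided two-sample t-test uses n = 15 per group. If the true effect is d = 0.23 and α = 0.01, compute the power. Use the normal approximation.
Power ≈ 0.03

Power calculation (two-sample t-test, normal approximation):
z_β = d · √(n/2) - z_{α/2}
z_β = 0.23 · √(15/2) - 2.576
z_β = 0.23 · 2.739 - 2.576
z_β = -1.946

Power = Φ(z_β) = Φ(-1.946) ≈ 0.026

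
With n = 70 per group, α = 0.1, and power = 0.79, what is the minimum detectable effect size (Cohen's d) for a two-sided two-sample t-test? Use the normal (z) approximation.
d ≈ 0.41

Minimum detectable effect (two-sample t-test, normal approximation):
d = (z_{α/2} + z_β) / √(n/2)
d = (1.645 + 0.806) / √(70/2)
d = 2.451 / 5.916
d ≈ 0.41

By Cohen's convention (0.2 small / 0.5 medium / 0.8 large): small effect.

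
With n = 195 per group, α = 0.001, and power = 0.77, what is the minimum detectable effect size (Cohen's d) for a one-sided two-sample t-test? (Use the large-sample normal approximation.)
d ≈ 0.39

Minimum detectable effect (two-sample t-test, normal approximation):
d = (z_α + z_β) / √(n/2)
d = (3.090 + 0.739) / √(195/2)
d = 3.829 / 9.874
d ≈ 0.39

By Cohen's convention (0.2 small / 0.5 medium / 0.8 large): small effect.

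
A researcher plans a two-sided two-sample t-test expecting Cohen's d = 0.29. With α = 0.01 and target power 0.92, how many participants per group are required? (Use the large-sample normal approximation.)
n = 377 per group

Sample size formula (two-sample t-test, normal approximation):
n = 2 · ((z_{α/2} + z_β) / d)²

z_{α/2} = 2.576 (for α = 0.01, two-sided)
z_β = 1.405 (for power = 0.92)
d = 0.29

n = 2 · ((2.576 + 1.405) / 0.29)²
n = 2 · (13.728)²
n ≈ 376.92
Round up to the next whole number: n = 377 per group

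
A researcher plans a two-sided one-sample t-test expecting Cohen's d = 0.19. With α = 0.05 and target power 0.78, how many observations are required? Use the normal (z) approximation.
n = 207

Sample size formula (one-sample t-test, normal approximation):
n = ((z_{α/2} + z_β) / d)²

z_{α/2} = 1.960 (for α = 0.05, two-sided)
z_β = 0.772 (for power = 0.78)
d = 0.19

n = ((1.960 + 0.772) / 0.19)²
n = (14.379)²
n ≈ 206.76
Round up to the next whole number: n = 207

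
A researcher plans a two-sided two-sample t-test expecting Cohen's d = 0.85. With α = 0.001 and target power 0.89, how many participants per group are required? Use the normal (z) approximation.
n = 57 per group

Sample size formula (two-sample t-test, normal approximation):
n = 2 · ((z_{α/2} + z_β) / d)²

z_{α/2} = 3.291 (for α = 0.001, two-sided)
z_β = 1.227 (for power = 0.89)
d = 0.85

n = 2 · ((3.291 + 1.227) / 0.85)²
n = 2 · (5.315)²
n ≈ 56.50
Round up to the next whole number: n = 57 per group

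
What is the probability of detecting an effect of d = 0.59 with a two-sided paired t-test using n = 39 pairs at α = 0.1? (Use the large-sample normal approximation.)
Power ≈ 0.98

Power calculation (paired t-test, normal approximation):
z_β = d · √n - z_{α/2}
z_β = 0.59 · √39 - 1.645
z_β = 0.59 · 6.245 - 1.645
z_β = 2.040

Power = Φ(z_β) = Φ(2.040) ≈ 0.979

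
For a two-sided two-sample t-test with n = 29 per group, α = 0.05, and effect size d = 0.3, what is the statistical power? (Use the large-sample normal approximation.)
Power ≈ 0.21

Power calculation (two-sample t-test, normal approximation):
z_β = d · √(n/2) - z_{α/2}
z_β = 0.3 · √(29/2) - 1.960
z_β = 0.3 · 3.808 - 1.960
z_β = -0.818

Power = Φ(z_β) = Φ(-0.818) ≈ 0.207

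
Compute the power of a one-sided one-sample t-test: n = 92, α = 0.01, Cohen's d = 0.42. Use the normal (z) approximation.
Power ≈ 0.96

Power calculation (one-sample t-test, normal approximation):
z_β = d · √n - z_α
z_β = 0.42 · √92 - 2.326
z_β = 0.42 · 9.592 - 2.326
z_β = 1.702

Power = Φ(z_β) = Φ(1.702) ≈ 0.956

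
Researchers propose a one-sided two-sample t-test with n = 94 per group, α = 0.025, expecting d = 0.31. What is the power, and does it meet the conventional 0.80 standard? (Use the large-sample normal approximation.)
Power ≈ 0.57; the study is underpowered (power < 0.80)

Power calculation (two-sample t-test, normal approximation):
z_β = d · √(n/2) - z_α
z_β = 0.31 · √(94/2) - 1.960
z_β = 0.31 · 6.856 - 1.960
z_β = 0.165

Power = Φ(z_β) = Φ(0.165) ≈ 0.566

Effect size d = 0.31 is small by Cohen's convention (0.2/0.5/0.8).

Threshold: power ≥ 0.80 is conventionally adequate.
Power ≈ 0.57 → the study is underpowered (power < 0.80).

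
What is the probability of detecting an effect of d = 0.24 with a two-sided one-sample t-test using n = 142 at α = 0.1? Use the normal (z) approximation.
Power ≈ 0.89

Power calculation (one-sample t-test, normal approximation):
z_β = d · √n - z_{α/2}
z_β = 0.24 · √142 - 1.645
z_β = 0.24 · 11.916 - 1.645
z_β = 1.215

Power = Φ(z_β) = Φ(1.215) ≈ 0.888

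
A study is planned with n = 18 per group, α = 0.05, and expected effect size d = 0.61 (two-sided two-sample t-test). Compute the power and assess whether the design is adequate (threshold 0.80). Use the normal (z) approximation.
Power ≈ 0.45; the study is underpowered (power < 0.80)

Power calculation (two-sample t-test, normal approximation):
z_β = d · √(n/2) - z_{α/2}
z_β = 0.61 · √(18/2) - 1.960
z_β = 0.61 · 3.000 - 1.960
z_β = -0.130

Power = Φ(z_β) = Φ(-0.130) ≈ 0.448

Effect size d = 0.61 is medium by Cohen's convention (0.2/0.5/0.8).

Threshold: power ≥ 0.80 is conventionally adequate.
Power ≈ 0.45 → the study is underpowered (power < 0.80).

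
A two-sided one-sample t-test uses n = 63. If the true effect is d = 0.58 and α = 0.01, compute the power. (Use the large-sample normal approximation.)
Power ≈ 0.98

Power calculation (one-sample t-test, normal approximation):
z_β = d · √n - z_{α/2}
z_β = 0.58 · √63 - 2.576
z_β = 0.58 · 7.937 - 2.576
z_β = 2.028

Power = Φ(z_β) = Φ(2.028) ≈ 0.979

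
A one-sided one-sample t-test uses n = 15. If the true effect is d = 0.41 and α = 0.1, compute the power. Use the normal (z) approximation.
Power ≈ 0.62

Power calculation (one-sample t-test, normal approximation):
z_β = d · √n - z_α
z_β = 0.41 · √15 - 1.282
z_β = 0.41 · 3.873 - 1.282
z_β = 0.306

Power = Φ(z_β) = Φ(0.306) ≈ 0.620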